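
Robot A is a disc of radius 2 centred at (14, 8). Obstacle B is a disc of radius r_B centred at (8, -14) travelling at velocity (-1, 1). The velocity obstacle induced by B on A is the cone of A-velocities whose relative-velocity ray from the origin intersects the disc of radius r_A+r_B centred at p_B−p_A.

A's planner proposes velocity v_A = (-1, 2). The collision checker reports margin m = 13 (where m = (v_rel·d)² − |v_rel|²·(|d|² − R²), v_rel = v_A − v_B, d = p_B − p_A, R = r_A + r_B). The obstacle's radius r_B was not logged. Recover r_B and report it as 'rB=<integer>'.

m = 13
d = (-6, -22);  v_rel = (0, 1),  |v_rel|² = 1
v_rel×d = (0)·(-22) − (1)·(-6) = 6
since m = R²·1 − 6²:  R² = (36 + 13) / 1 = 49
R = √49 = 7  ⇒  r_B = 7 − 2 = 5

rB=5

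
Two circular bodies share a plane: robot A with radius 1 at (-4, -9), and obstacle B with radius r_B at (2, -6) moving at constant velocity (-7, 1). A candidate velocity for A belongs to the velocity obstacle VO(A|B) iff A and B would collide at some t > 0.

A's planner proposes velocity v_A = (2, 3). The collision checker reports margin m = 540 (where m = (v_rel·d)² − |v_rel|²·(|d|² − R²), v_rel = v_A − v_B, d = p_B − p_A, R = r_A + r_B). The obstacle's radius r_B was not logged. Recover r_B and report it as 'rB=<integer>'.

m = 540
d = (6, 3);  v_rel = (9, 2),  |v_rel|² = 85
v_rel×d = (9)·(3) − (2)·(6) = 15
since m = R²·85 − 15²:  R² = (225 + 540) / 85 = 9
R = √9 = 3  ⇒  r_B = 3 − 1 = 2

rB=2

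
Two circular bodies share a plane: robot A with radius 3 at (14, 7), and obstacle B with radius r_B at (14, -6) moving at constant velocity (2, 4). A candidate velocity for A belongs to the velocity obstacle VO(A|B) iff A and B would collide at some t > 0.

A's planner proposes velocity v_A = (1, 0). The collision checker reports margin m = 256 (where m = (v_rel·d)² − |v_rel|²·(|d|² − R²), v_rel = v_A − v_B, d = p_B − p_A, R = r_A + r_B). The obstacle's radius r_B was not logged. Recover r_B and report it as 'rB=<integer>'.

m = 256
d = (0, -13);  v_rel = (-1, -4),  |v_rel|² = 17
v_rel×d = (-1)·(-13) − (-4)·(0) = 13
since m = R²·17 − 13²:  R² = (169 + 256) / 17 = 25
R = √25 = 5  ⇒  r_B = 5 − 3 = 2

rB=2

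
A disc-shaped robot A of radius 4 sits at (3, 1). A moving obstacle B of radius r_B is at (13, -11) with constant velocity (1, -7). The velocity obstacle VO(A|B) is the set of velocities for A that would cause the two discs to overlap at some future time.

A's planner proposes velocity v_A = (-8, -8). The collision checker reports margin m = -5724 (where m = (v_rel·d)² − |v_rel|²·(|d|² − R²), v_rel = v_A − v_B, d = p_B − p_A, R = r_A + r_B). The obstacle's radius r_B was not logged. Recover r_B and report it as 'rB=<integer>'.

m = -5724
d = (10, -12);  v_rel = (-9, -1),  |v_rel|² = 82
v_rel×d = (-9)·(-12) − (-1)·(10) = 118
since m = R²·82 − 118²:  R² = (13924 + -5724) / 82 = 100
R = √100 = 10  ⇒  r_B = 10 − 4 = 6

rB=6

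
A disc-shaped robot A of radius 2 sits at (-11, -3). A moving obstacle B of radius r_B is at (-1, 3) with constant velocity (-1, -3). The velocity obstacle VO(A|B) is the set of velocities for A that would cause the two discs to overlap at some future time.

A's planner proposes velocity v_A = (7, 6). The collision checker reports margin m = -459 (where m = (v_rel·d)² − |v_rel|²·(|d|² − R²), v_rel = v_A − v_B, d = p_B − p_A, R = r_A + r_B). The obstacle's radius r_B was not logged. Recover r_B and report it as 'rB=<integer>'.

m = -459
d = (10, 6);  v_rel = (8, 9),  |v_rel|² = 145
v_rel×d = (8)·(6) − (9)·(10) = -42
since m = R²·145 − (-42)²:  R² = (1764 + -459) / 145 = 9
R = √9 = 3  ⇒  r_B = 3 − 2 = 1

rB=1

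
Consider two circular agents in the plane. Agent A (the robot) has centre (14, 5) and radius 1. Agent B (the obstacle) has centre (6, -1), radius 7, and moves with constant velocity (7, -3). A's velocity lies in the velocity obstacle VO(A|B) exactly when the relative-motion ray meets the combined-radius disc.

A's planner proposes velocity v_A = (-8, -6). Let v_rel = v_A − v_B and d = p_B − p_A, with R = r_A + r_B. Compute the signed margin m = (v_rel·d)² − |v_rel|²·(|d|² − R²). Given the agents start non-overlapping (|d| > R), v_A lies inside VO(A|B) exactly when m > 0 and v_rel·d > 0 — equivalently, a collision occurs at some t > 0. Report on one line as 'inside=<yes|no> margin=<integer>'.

d = (-8, -6),  |d|² = 100;  R = 1+7 = 8,  c = 100−8² = 36
v_rel = (-15, -3),  |v_rel|² = 234;  v_rel·d = (-15)·(-8) + (-3)·(-6) = 138
234·t² − 276·t + 36 = 0  ⇒  m = 138² − 234·36 = 10620
m = 10620 > 0,  v_rel·d = 138 > 0  ⇒  inside

inside=yes margin=10620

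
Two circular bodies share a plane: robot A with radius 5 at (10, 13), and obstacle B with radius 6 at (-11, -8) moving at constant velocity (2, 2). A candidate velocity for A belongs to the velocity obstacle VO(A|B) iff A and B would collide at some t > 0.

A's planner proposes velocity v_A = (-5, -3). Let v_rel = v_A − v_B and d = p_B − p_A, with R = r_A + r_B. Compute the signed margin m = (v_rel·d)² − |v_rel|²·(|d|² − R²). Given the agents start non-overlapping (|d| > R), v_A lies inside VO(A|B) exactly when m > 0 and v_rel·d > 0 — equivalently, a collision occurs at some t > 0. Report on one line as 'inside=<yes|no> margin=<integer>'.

d = (-21, -21),  |d|² = 882;  R = 5+6 = 11,  c = 882−11² = 761
v_rel = (-7, -5),  |v_rel|² = 74;  v_rel·d = (-7)·(-21) + (-5)·(-21) = 252
74·t² − 504·t + 761 = 0  ⇒  m = 252² − 74·761 = 7190
m = 7190 > 0,  v_rel·d = 252 > 0  ⇒  inside

inside=yes margin=7190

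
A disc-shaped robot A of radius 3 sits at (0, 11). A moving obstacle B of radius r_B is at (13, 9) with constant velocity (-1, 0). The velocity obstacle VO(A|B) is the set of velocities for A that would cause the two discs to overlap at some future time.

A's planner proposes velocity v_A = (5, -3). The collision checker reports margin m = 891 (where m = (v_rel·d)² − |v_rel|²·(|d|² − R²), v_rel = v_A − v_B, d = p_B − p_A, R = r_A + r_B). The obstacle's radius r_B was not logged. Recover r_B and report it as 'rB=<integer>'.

m = 891
d = (13, -2);  v_rel = (6, -3),  |v_rel|² = 45
v_rel×d = (6)·(-2) − (-3)·(13) = 27
since m = R²·45 − 27²:  R² = (729 + 891) / 45 = 36
R = √36 = 6  ⇒  r_B = 6 − 3 = 3

rB=3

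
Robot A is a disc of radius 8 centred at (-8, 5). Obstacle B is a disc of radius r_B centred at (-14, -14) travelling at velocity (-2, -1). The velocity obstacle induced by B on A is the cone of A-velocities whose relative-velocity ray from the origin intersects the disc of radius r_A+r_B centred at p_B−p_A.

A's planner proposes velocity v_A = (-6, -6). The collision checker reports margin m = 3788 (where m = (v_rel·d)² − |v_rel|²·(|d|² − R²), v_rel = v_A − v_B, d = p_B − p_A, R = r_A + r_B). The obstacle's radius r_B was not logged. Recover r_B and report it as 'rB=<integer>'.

m = 3788
d = (-6, -19);  v_rel = (-4, -5),  |v_rel|² = 41
v_rel×d = (-4)·(-19) − (-5)·(-6) = 46
since m = R²·41 − 46²:  R² = (2116 + 3788) / 41 = 144
R = √144 = 12  ⇒  r_B = 12 − 8 = 4

rB=4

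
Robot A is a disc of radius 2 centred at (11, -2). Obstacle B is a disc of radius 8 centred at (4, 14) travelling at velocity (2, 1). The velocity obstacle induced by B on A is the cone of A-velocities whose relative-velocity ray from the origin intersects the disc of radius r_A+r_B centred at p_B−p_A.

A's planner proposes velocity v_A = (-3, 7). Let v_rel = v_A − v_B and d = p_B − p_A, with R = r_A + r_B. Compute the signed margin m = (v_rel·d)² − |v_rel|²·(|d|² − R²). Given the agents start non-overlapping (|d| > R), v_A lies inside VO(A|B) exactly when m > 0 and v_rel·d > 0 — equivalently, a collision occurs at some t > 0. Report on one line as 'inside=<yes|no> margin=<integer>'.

d = (-7, 16),  |d|² = 305;  R = 2+8 = 10,  c = 305−10² = 205
v_rel = (-5, 6),  |v_rel|² = 61;  v_rel·d = (-5)·(-7) + (6)·(16) = 131
61·t² − 262·t + 205 = 0  ⇒  m = 131² − 61·205 = 4656
m = 4656 > 0,  v_rel·d = 131 > 0  ⇒  inside

inside=yes margin=4656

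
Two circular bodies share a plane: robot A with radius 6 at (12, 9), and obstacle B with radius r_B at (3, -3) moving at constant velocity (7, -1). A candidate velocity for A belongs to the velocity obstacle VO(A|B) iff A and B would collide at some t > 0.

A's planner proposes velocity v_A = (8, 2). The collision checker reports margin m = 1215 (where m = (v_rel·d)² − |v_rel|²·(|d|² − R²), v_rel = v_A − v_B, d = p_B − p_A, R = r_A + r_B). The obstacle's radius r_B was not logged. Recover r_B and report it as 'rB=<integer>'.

m = 1215
d = (-9, -12);  v_rel = (1, 3),  |v_rel|² = 10
v_rel×d = (1)·(-12) − (3)·(-9) = 15
since m = R²·10 − 15²:  R² = (225 + 1215) / 10 = 144
R = √144 = 12  ⇒  r_B = 12 − 6 = 6

rB=6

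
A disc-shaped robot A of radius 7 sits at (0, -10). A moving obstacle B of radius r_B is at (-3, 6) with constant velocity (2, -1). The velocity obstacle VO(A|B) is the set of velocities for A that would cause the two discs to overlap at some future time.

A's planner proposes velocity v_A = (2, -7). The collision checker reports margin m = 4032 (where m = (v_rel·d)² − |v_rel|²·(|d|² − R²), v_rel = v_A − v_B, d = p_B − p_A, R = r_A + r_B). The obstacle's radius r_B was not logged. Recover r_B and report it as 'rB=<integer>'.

m = 4032
d = (-3, 16);  v_rel = (0, -6),  |v_rel|² = 36
v_rel×d = (0)·(16) − (-6)·(-3) = -18
since m = R²·36 − (-18)²:  R² = (324 + 4032) / 36 = 121
R = √121 = 11  ⇒  r_B = 11 − 7 = 4

rB=4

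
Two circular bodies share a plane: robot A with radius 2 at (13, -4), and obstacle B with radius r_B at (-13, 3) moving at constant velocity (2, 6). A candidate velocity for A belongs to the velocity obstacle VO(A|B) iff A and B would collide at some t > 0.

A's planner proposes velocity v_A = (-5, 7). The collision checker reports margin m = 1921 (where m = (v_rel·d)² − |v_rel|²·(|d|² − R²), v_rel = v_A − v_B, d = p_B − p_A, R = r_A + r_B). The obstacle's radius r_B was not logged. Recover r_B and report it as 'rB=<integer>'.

m = 1921
d = (-26, 7);  v_rel = (-7, 1),  |v_rel|² = 50
v_rel×d = (-7)·(7) − (1)·(-26) = -23
since m = R²·50 − (-23)²:  R² = (529 + 1921) / 50 = 49
R = √49 = 7  ⇒  r_B = 7 − 2 = 5

rB=5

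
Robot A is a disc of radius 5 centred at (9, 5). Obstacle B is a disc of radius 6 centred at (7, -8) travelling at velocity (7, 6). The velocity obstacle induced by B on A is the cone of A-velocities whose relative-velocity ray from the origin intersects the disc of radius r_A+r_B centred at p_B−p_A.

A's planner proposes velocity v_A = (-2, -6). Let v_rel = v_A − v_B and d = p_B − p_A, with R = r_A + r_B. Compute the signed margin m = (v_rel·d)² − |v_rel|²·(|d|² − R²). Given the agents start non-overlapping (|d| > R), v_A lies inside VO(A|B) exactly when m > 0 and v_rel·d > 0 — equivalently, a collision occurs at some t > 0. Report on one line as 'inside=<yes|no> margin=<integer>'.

d = (-2, -13),  |d|² = 173;  R = 5+6 = 11,  c = 173−11² = 52
v_rel = (-9, -12),  |v_rel|² = 225;  v_rel·d = (-9)·(-2) + (-12)·(-13) = 174
225·t² − 348·t + 52 = 0  ⇒  m = 174² − 225·52 = 18576
m = 18576 > 0,  v_rel·d = 174 > 0  ⇒  inside

inside=yes margin=18576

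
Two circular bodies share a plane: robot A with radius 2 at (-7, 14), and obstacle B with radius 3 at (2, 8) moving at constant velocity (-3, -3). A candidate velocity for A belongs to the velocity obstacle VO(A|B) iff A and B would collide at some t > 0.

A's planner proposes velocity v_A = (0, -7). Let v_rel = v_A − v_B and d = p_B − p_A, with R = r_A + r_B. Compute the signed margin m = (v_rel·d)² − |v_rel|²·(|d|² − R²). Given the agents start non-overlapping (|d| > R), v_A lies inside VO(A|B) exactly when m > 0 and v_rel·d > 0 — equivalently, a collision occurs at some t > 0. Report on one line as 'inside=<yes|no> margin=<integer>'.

d = (9, -6),  |d|² = 117;  R = 2+3 = 5,  c = 117−5² = 92
v_rel = (3, -4),  |v_rel|² = 25;  v_rel·d = (3)·(9) + (-4)·(-6) = 51
25·t² − 102·t + 92 = 0  ⇒  m = 51² − 25·92 = 301
m = 301 > 0,  v_rel·d = 51 > 0  ⇒  inside

inside=yes margin=301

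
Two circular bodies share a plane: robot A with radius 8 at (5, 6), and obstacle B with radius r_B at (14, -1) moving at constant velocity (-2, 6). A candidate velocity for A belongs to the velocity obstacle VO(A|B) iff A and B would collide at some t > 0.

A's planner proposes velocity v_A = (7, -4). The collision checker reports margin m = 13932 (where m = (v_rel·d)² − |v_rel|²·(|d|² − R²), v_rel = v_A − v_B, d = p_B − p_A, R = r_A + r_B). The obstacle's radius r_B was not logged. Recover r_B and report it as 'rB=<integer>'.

m = 13932
d = (9, -7);  v_rel = (9, -10),  |v_rel|² = 181
v_rel×d = (9)·(-7) − (-10)·(9) = 27
since m = R²·181 − 27²:  R² = (729 + 13932) / 181 = 81
R = √81 = 9  ⇒  r_B = 9 − 8 = 1

rB=1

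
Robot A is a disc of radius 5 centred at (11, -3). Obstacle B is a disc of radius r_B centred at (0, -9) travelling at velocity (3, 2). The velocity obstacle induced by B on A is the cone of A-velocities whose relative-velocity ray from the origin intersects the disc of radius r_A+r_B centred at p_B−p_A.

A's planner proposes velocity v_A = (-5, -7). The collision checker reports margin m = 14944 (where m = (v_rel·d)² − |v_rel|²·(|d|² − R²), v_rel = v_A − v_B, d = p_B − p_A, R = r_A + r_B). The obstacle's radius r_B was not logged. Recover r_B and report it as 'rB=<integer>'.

m = 14944
d = (-11, -6);  v_rel = (-8, -9),  |v_rel|² = 145
v_rel×d = (-8)·(-6) − (-9)·(-11) = -51
since m = R²·145 − (-51)²:  R² = (2601 + 14944) / 145 = 121
R = √121 = 11  ⇒  r_B = 11 − 5 = 6

rB=6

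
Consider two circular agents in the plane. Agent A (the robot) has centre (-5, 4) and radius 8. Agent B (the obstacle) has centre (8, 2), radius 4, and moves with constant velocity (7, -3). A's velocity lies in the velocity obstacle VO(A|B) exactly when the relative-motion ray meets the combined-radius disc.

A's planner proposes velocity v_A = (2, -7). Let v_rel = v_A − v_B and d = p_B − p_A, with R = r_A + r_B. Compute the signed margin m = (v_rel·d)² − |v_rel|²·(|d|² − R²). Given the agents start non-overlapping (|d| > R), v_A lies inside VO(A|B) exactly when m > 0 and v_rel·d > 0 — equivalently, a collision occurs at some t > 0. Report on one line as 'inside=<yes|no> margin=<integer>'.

d = (13, -2),  |d|² = 173;  R = 8+4 = 12,  c = 173−12² = 29
v_rel = (-5, -4),  |v_rel|² = 41;  v_rel·d = (-5)·(13) + (-4)·(-2) = -57
41·t² + 114·t + 29 = 0  ⇒  m = (-57)² − 41·29 = 2060
m = 2060 > 0,  v_rel·d = -57 < 0  ⇒  outside

inside=no margin=2060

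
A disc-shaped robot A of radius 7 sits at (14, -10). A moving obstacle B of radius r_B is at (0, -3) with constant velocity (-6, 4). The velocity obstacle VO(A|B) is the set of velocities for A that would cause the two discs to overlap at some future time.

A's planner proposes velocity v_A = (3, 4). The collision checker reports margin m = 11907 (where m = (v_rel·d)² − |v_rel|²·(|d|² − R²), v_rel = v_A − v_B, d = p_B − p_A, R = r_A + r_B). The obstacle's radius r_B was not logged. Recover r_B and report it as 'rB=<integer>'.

m = 11907
d = (-14, 7);  v_rel = (9, 0),  |v_rel|² = 81
v_rel×d = (9)·(7) − (0)·(-14) = 63
since m = R²·81 − 63²:  R² = (3969 + 11907) / 81 = 196
R = √196 = 14  ⇒  r_B = 14 − 7 = 7

rB=7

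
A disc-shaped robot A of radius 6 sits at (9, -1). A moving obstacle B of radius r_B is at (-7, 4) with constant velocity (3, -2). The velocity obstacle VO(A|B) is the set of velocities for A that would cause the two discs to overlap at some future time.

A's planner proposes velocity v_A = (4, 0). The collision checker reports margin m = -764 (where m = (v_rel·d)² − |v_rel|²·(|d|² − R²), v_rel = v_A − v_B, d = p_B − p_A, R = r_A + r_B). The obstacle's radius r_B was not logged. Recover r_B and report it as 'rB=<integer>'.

m = -764
d = (-16, 5);  v_rel = (1, 2),  |v_rel|² = 5
v_rel×d = (1)·(5) − (2)·(-16) = 37
since m = R²·5 − 37²:  R² = (1369 + -764) / 5 = 121
R = √121 = 11  ⇒  r_B = 11 − 6 = 5

rB=5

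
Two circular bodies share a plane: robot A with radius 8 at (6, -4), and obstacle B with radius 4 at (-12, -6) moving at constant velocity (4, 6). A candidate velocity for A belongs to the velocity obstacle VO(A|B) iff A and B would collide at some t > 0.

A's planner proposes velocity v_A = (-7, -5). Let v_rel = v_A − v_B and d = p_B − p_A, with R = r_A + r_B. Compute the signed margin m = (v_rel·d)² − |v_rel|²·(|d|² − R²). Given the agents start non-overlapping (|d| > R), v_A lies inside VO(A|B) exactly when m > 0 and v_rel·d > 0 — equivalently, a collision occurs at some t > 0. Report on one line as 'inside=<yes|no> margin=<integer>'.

d = (-18, -2),  |d|² = 328;  R = 8+4 = 12,  c = 328−12² = 184
v_rel = (-11, -11),  |v_rel|² = 242;  v_rel·d = (-11)·(-18) + (-11)·(-2) = 220
242·t² − 440·t + 184 = 0  ⇒  m = 220² − 242·184 = 3872
m = 3872 > 0,  v_rel·d = 220 > 0  ⇒  inside

inside=yes margin=3872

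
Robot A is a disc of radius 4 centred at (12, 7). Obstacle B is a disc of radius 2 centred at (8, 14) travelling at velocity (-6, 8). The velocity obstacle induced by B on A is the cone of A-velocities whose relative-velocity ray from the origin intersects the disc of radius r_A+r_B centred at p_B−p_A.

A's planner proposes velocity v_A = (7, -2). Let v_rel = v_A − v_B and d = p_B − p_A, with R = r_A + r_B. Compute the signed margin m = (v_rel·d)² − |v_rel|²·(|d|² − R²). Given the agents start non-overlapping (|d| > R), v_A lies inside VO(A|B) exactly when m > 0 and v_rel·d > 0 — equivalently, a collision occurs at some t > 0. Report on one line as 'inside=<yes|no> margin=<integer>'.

d = (-4, 7),  |d|² = 65;  R = 4+2 = 6,  c = 65−6² = 29
v_rel = (13, -10),  |v_rel|² = 269;  v_rel·d = (13)·(-4) + (-10)·(7) = -122
269·t² + 244·t + 29 = 0  ⇒  m = (-122)² − 269·29 = 7083
m = 7083 > 0,  v_rel·d = -122 < 0  ⇒  outside

inside=no margin=7083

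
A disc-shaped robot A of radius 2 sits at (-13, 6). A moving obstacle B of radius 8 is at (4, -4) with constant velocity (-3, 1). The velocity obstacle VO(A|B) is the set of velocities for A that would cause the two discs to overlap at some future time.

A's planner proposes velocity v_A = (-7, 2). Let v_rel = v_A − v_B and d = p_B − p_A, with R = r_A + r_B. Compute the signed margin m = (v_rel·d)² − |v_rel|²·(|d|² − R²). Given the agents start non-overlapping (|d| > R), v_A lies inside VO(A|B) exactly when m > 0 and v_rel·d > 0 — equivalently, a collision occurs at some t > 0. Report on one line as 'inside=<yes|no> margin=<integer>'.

d = (17, -10),  |d|² = 389;  R = 2+8 = 10,  c = 389−10² = 289
v_rel = (-4, 1),  |v_rel|² = 17;  v_rel·d = (-4)·(17) + (1)·(-10) = -78
17·t² + 156·t + 289 = 0  ⇒  m = (-78)² − 17·289 = 1171
m = 1171 > 0,  v_rel·d = -78 < 0  ⇒  outside

inside=no margin=1171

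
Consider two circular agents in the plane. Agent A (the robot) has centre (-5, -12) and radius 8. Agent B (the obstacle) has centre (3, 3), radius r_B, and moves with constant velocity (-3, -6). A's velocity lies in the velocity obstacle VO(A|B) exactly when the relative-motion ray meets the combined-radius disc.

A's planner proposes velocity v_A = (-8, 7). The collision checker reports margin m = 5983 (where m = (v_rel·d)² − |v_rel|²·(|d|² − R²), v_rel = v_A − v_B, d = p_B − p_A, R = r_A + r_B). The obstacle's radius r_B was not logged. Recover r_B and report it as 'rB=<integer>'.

m = 5983
d = (8, 15);  v_rel = (-5, 13),  |v_rel|² = 194
v_rel×d = (-5)·(15) − (13)·(8) = -179
since m = R²·194 − (-179)²:  R² = (32041 + 5983) / 194 = 196
R = √196 = 14  ⇒  r_B = 14 − 8 = 6

rB=6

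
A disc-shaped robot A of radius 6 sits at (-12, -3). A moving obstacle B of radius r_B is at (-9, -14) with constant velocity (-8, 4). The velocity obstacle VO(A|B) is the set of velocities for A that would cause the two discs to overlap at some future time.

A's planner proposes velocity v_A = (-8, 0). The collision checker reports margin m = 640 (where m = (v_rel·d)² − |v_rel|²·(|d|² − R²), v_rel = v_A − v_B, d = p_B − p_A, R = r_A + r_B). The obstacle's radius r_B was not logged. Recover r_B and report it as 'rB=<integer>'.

m = 640
d = (3, -11);  v_rel = (0, -4),  |v_rel|² = 16
v_rel×d = (0)·(-11) − (-4)·(3) = 12
since m = R²·16 − 12²:  R² = (144 + 640) / 16 = 49
R = √49 = 7  ⇒  r_B = 7 − 6 = 1

rB=1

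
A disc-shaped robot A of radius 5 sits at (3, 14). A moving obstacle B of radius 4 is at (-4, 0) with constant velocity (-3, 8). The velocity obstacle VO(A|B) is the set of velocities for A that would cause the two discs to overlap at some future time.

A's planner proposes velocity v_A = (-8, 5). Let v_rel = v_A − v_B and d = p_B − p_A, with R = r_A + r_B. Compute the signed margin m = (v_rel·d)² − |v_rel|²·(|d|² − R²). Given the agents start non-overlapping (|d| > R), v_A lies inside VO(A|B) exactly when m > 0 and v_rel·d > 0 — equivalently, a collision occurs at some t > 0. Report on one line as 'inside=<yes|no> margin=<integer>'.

d = (-7, -14),  |d|² = 245;  R = 5+4 = 9,  c = 245−9² = 164
v_rel = (-5, -3),  |v_rel|² = 34;  v_rel·d = (-5)·(-7) + (-3)·(-14) = 77
34·t² − 154·t + 164 = 0  ⇒  m = 77² − 34·164 = 353
m = 353 > 0,  v_rel·d = 77 > 0  ⇒  inside

inside=yes margin=353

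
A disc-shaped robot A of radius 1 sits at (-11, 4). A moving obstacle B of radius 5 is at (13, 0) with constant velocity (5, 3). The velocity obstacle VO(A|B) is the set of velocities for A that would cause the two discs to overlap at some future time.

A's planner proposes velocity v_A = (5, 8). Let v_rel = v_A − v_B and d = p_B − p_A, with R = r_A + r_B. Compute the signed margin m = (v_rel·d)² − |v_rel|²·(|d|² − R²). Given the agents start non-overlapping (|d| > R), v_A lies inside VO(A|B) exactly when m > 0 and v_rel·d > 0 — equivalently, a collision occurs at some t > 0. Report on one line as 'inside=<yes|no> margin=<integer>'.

d = (24, -4),  |d|² = 592;  R = 1+5 = 6,  c = 592−6² = 556
v_rel = (0, 5),  |v_rel|² = 25;  v_rel·d = (0)·(24) + (5)·(-4) = -20
25·t² + 40·t + 556 = 0  ⇒  m = (-20)² − 25·556 = -13500
m = -13500 < 0,  v_rel·d = -20 < 0  ⇒  outside

inside=no margin=-13500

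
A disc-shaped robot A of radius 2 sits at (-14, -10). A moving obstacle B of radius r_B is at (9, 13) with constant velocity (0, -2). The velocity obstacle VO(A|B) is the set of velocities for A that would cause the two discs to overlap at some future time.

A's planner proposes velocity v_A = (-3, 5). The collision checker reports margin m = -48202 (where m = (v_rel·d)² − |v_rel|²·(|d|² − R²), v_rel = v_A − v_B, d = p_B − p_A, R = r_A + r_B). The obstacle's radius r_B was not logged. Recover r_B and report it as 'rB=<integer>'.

m = -48202
d = (23, 23);  v_rel = (-3, 7),  |v_rel|² = 58
v_rel×d = (-3)·(23) − (7)·(23) = -230
since m = R²·58 − (-230)²:  R² = (52900 + -48202) / 58 = 81
R = √81 = 9  ⇒  r_B = 9 − 2 = 7

rB=7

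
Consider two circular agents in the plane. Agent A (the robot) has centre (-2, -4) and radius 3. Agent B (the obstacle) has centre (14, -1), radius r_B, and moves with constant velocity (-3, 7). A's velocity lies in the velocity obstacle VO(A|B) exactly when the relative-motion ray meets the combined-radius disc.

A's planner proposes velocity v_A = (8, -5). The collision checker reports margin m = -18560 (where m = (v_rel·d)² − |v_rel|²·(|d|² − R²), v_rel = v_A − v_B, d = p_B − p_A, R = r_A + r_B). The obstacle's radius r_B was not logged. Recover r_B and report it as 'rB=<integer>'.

m = -18560
d = (16, 3);  v_rel = (11, -12),  |v_rel|² = 265
v_rel×d = (11)·(3) − (-12)·(16) = 225
since m = R²·265 − 225²:  R² = (50625 + -18560) / 265 = 121
R = √121 = 11  ⇒  r_B = 11 − 3 = 8

rB=8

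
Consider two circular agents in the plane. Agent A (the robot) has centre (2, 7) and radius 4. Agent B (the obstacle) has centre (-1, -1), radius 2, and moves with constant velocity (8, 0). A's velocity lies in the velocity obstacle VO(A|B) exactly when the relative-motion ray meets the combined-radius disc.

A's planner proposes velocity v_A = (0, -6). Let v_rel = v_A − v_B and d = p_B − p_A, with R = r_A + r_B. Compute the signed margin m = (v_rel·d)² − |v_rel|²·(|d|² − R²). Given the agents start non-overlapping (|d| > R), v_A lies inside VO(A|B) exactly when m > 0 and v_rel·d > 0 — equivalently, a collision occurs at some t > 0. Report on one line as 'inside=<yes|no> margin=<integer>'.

d = (-3, -8),  |d|² = 73;  R = 4+2 = 6,  c = 73−6² = 37
v_rel = (-8, -6),  |v_rel|² = 100;  v_rel·d = (-8)·(-3) + (-6)·(-8) = 72
100·t² − 144·t + 37 = 0  ⇒  m = 72² − 100·37 = 1484
m = 1484 > 0,  v_rel·d = 72 > 0  ⇒  inside

inside=yes margin=1484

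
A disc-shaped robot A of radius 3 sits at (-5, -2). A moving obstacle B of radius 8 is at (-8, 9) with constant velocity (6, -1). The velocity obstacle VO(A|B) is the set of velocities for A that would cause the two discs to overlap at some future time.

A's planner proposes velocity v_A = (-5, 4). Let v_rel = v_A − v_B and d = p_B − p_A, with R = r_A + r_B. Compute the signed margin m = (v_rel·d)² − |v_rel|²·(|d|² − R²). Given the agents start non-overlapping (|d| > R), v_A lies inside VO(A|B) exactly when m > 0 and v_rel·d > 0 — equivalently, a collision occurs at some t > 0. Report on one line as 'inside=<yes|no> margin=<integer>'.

d = (-3, 11),  |d|² = 130;  R = 3+8 = 11,  c = 130−11² = 9
v_rel = (-11, 5),  |v_rel|² = 146;  v_rel·d = (-11)·(-3) + (5)·(11) = 88
146·t² − 176·t + 9 = 0  ⇒  m = 88² − 146·9 = 6430
m = 6430 > 0,  v_rel·d = 88 > 0  ⇒  inside

inside=yes margin=6430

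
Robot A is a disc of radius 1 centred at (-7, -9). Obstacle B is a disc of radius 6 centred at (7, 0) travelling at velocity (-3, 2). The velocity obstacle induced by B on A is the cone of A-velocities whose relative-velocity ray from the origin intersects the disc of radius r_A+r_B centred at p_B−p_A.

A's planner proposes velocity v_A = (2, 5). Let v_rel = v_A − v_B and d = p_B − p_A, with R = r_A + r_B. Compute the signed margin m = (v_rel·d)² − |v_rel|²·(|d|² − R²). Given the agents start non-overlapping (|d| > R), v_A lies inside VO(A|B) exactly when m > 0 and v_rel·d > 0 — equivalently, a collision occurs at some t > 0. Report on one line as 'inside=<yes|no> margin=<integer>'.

d = (14, 9),  |d|² = 277;  R = 1+6 = 7,  c = 277−7² = 228
v_rel = (5, 3),  |v_rel|² = 34;  v_rel·d = (5)·(14) + (3)·(9) = 97
34·t² − 194·t + 228 = 0  ⇒  m = 97² − 34·228 = 1657
m = 1657 > 0,  v_rel·d = 97 > 0  ⇒  inside

inside=yes margin=1657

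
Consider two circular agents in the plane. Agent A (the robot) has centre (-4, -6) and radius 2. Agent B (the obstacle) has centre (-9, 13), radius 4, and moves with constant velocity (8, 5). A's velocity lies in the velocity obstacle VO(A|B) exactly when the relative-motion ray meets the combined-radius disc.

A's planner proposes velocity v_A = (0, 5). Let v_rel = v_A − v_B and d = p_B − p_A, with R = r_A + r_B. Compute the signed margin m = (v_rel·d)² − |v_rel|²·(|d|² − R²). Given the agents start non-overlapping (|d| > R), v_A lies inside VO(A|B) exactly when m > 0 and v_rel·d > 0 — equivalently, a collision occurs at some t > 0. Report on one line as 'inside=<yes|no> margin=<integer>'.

d = (-5, 19),  |d|² = 386;  R = 2+4 = 6,  c = 386−6² = 350
v_rel = (-8, 0),  |v_rel|² = 64;  v_rel·d = (-8)·(-5) + (0)·(19) = 40
64·t² − 80·t + 350 = 0  ⇒  m = 40² − 64·350 = -20800
m = -20800 < 0,  v_rel·d = 40 > 0  ⇒  outside

inside=no margin=-20800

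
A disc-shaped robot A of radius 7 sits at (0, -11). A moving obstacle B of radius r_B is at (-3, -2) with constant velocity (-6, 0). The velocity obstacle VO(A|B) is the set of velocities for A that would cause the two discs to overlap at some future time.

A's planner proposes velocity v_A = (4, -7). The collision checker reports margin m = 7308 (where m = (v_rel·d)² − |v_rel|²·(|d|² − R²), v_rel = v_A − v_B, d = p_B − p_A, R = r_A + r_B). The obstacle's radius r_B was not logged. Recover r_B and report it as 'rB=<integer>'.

m = 7308
d = (-3, 9);  v_rel = (10, -7),  |v_rel|² = 149
v_rel×d = (10)·(9) − (-7)·(-3) = 69
since m = R²·149 − 69²:  R² = (4761 + 7308) / 149 = 81
R = √81 = 9  ⇒  r_B = 9 − 7 = 2

rB=2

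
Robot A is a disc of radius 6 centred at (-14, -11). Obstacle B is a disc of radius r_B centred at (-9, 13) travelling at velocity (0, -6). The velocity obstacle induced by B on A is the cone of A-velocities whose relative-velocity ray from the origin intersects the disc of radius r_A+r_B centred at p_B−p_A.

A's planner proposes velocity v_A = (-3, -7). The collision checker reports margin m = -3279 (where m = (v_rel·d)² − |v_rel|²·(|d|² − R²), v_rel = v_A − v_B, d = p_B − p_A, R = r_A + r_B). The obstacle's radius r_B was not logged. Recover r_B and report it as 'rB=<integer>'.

m = -3279
d = (5, 24);  v_rel = (-3, -1),  |v_rel|² = 10
v_rel×d = (-3)·(24) − (-1)·(5) = -67
since m = R²·10 − (-67)²:  R² = (4489 + -3279) / 10 = 121
R = √121 = 11  ⇒  r_B = 11 − 6 = 5

rB=5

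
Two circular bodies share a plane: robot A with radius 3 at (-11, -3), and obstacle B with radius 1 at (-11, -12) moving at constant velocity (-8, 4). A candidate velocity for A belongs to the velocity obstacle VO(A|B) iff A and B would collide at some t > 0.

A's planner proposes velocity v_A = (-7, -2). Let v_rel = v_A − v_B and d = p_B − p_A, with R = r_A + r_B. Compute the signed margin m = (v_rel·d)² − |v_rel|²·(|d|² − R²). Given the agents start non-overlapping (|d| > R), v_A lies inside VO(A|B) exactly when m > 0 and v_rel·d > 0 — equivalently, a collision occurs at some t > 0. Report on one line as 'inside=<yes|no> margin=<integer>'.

d = (0, -9),  |d|² = 81;  R = 3+1 = 4,  c = 81−4² = 65
v_rel = (1, -6),  |v_rel|² = 37;  v_rel·d = (1)·(0) + (-6)·(-9) = 54
37·t² − 108·t + 65 = 0  ⇒  m = 54² − 37·65 = 511
m = 511 > 0,  v_rel·d = 54 > 0  ⇒  inside

inside=yes margin=511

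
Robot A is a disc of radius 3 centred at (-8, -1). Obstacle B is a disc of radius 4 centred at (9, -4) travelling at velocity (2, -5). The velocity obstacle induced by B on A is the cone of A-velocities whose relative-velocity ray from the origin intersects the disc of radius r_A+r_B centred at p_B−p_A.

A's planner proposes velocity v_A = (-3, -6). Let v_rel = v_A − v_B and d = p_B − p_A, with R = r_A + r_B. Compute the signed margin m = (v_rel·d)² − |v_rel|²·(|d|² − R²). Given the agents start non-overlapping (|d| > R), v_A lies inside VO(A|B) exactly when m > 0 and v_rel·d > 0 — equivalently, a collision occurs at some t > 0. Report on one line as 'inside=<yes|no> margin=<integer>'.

d = (17, -3),  |d|² = 298;  R = 3+4 = 7,  c = 298−7² = 249
v_rel = (-5, -1),  |v_rel|² = 26;  v_rel·d = (-5)·(17) + (-1)·(-3) = -82
26·t² + 164·t + 249 = 0  ⇒  m = (-82)² − 26·249 = 250
m = 250 > 0,  v_rel·d = -82 < 0  ⇒  outside

inside=no margin=250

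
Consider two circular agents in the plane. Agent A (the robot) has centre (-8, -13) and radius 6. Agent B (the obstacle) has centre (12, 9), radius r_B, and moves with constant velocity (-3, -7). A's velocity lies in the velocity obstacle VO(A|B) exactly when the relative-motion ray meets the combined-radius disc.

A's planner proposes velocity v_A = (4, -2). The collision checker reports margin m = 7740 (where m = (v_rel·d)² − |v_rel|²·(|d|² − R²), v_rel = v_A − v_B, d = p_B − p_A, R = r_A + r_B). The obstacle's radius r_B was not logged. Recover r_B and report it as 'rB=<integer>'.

m = 7740
d = (20, 22);  v_rel = (7, 5),  |v_rel|² = 74
v_rel×d = (7)·(22) − (5)·(20) = 54
since m = R²·74 − 54²:  R² = (2916 + 7740) / 74 = 144
R = √144 = 12  ⇒  r_B = 12 − 6 = 6

rB=6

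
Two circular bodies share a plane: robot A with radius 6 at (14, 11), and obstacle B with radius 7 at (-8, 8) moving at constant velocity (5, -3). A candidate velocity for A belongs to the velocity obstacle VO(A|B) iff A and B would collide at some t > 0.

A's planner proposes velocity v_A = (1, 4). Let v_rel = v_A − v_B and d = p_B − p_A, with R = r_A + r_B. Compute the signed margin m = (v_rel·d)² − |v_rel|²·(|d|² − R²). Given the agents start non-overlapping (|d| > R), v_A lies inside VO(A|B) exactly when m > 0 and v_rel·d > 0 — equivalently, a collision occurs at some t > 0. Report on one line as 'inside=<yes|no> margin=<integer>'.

d = (-22, -3),  |d|² = 493;  R = 6+7 = 13,  c = 493−13² = 324
v_rel = (-4, 7),  |v_rel|² = 65;  v_rel·d = (-4)·(-22) + (7)·(-3) = 67
65·t² − 134·t + 324 = 0  ⇒  m = 67² − 65·324 = -16571
m = -16571 < 0,  v_rel·d = 67 > 0  ⇒  outside

inside=no margin=-16571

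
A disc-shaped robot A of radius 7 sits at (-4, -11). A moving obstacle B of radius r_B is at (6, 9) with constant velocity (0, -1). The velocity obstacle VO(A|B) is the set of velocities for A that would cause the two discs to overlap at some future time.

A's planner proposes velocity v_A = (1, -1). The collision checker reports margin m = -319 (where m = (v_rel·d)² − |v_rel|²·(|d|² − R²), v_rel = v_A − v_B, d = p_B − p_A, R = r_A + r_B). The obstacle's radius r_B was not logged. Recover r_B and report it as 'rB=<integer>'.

m = -319
d = (10, 20);  v_rel = (1, 0),  |v_rel|² = 1
v_rel×d = (1)·(20) − (0)·(10) = 20
since m = R²·1 − 20²:  R² = (400 + -319) / 1 = 81
R = √81 = 9  ⇒  r_B = 9 − 7 = 2

rB=2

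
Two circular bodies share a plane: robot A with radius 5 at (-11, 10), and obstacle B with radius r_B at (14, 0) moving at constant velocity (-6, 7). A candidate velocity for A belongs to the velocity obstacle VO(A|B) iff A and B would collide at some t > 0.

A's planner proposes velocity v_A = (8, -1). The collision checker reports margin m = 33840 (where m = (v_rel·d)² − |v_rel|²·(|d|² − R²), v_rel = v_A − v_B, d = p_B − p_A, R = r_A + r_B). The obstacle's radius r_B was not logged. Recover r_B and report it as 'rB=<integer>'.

m = 33840
d = (25, -10);  v_rel = (14, -8),  |v_rel|² = 260
v_rel×d = (14)·(-10) − (-8)·(25) = 60
since m = R²·260 − 60²:  R² = (3600 + 33840) / 260 = 144
R = √144 = 12  ⇒  r_B = 12 − 5 = 7

rB=7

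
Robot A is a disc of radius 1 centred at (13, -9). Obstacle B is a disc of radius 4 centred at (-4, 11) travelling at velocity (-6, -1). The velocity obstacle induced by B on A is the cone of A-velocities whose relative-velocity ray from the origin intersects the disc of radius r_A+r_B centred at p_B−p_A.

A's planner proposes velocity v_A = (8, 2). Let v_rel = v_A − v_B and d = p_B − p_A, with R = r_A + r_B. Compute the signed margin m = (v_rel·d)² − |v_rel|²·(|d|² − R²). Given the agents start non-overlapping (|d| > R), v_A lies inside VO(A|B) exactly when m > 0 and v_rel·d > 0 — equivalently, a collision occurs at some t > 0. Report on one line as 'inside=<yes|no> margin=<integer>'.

d = (-17, 20),  |d|² = 689;  R = 1+4 = 5,  c = 689−5² = 664
v_rel = (14, 3),  |v_rel|² = 205;  v_rel·d = (14)·(-17) + (3)·(20) = -178
205·t² + 356·t + 664 = 0  ⇒  m = (-178)² − 205·664 = -104436
m = -104436 < 0,  v_rel·d = -178 < 0  ⇒  outside

inside=no margin=-104436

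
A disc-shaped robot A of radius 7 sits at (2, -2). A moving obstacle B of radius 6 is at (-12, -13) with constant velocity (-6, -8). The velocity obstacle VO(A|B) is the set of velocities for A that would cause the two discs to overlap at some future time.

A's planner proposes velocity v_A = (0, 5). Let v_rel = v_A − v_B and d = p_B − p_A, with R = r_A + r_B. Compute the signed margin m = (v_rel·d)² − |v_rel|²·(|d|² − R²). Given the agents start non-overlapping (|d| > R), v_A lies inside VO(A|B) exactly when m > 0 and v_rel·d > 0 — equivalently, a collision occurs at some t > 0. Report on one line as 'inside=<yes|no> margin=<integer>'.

d = (-14, -11),  |d|² = 317;  R = 7+6 = 13,  c = 317−13² = 148
v_rel = (6, 13),  |v_rel|² = 205;  v_rel·d = (6)·(-14) + (13)·(-11) = -227
205·t² + 454·t + 148 = 0  ⇒  m = (-227)² − 205·148 = 21189
m = 21189 > 0,  v_rel·d = -227 < 0  ⇒  outside

inside=no margin=21189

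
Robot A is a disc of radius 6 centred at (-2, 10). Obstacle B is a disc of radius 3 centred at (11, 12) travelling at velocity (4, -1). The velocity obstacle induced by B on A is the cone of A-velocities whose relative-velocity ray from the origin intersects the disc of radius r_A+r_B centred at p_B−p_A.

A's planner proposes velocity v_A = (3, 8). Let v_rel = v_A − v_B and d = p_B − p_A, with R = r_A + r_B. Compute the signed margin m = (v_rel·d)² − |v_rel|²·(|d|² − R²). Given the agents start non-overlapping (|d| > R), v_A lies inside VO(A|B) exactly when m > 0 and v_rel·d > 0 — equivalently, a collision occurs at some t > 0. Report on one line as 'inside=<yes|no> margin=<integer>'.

d = (13, 2),  |d|² = 173;  R = 6+3 = 9,  c = 173−9² = 92
v_rel = (-1, 9),  |v_rel|² = 82;  v_rel·d = (-1)·(13) + (9)·(2) = 5
82·t² − 10·t + 92 = 0  ⇒  m = 5² − 82·92 = -7519
m = -7519 < 0,  v_rel·d = 5 > 0  ⇒  outside

inside=no margin=-7519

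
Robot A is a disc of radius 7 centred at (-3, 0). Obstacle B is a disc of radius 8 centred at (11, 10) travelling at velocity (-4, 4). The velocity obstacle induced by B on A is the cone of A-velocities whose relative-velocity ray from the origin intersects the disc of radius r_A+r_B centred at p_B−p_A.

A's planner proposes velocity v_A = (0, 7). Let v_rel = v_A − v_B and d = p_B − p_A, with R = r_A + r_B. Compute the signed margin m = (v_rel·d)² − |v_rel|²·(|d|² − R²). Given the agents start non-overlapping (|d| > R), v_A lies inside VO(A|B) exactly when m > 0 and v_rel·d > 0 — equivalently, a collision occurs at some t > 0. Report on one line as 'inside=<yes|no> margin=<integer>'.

d = (14, 10),  |d|² = 296;  R = 7+8 = 15,  c = 296−15² = 71
v_rel = (4, 3),  |v_rel|² = 25;  v_rel·d = (4)·(14) + (3)·(10) = 86
25·t² − 172·t + 71 = 0  ⇒  m = 86² − 25·71 = 5621
m = 5621 > 0,  v_rel·d = 86 > 0  ⇒  inside

inside=yes margin=5621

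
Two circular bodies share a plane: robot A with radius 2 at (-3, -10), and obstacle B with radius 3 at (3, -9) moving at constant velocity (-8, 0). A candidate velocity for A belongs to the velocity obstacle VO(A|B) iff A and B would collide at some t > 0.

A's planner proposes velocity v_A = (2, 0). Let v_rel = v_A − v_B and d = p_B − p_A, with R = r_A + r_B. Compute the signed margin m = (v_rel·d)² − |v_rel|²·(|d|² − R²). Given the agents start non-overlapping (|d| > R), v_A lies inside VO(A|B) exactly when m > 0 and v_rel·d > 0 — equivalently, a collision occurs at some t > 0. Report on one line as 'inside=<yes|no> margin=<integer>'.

d = (6, 1),  |d|² = 37;  R = 2+3 = 5,  c = 37−5² = 12
v_rel = (10, 0),  |v_rel|² = 100;  v_rel·d = (10)·(6) + (0)·(1) = 60
100·t² − 120·t + 12 = 0  ⇒  m = 60² − 100·12 = 2400
m = 2400 > 0,  v_rel·d = 60 > 0  ⇒  inside

inside=yes margin=2400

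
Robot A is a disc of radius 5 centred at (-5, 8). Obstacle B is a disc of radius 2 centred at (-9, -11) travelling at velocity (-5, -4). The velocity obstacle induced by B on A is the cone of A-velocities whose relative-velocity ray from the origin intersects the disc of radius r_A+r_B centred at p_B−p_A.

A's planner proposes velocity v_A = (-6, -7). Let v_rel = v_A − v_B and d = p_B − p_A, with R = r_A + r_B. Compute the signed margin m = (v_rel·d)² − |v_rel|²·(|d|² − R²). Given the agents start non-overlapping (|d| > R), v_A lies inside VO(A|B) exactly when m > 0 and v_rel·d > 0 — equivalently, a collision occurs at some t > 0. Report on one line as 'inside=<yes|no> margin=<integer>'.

d = (-4, -19),  |d|² = 377;  R = 5+2 = 7,  c = 377−7² = 328
v_rel = (-1, -3),  |v_rel|² = 10;  v_rel·d = (-1)·(-4) + (-3)·(-19) = 61
10·t² − 122·t + 328 = 0  ⇒  m = 61² − 10·328 = 441
m = 441 > 0,  v_rel·d = 61 > 0  ⇒  inside

inside=yes margin=441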